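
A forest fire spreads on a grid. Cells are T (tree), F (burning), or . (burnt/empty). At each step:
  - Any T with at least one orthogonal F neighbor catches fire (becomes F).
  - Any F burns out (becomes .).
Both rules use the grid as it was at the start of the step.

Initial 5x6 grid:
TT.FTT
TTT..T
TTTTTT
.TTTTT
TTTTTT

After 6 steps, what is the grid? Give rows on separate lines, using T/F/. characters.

Step 1: 1 trees catch fire, 1 burn out
  TT..FT
  TTT..T
  TTTTTT
  .TTTTT
  TTTTTT
Step 2: 1 trees catch fire, 1 burn out
  TT...F
  TTT..T
  TTTTTT
  .TTTTT
  TTTTTT
Step 3: 1 trees catch fire, 1 burn out
  TT....
  TTT..F
  TTTTTT
  .TTTTT
  TTTTTT
Step 4: 1 trees catch fire, 1 burn out
  TT....
  TTT...
  TTTTTF
  .TTTTT
  TTTTTT
Step 5: 2 trees catch fire, 1 burn out
  TT....
  TTT...
  TTTTF.
  .TTTTF
  TTTTTT
Step 6: 3 trees catch fire, 2 burn out
  TT....
  TTT...
  TTTF..
  .TTTF.
  TTTTTF

TT....
TTT...
TTTF..
.TTTF.
TTTTTF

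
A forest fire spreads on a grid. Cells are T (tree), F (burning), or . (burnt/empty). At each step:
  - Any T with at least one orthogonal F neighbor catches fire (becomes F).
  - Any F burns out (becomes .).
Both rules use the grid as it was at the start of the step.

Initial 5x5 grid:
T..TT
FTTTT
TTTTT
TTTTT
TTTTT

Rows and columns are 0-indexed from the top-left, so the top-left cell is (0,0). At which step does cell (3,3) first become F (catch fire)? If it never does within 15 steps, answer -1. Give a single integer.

Step 1: cell (3,3)='T' (+3 fires, +1 burnt)
Step 2: cell (3,3)='T' (+3 fires, +3 burnt)
Step 3: cell (3,3)='T' (+4 fires, +3 burnt)
Step 4: cell (3,3)='T' (+5 fires, +4 burnt)
Step 5: cell (3,3)='F' (+4 fires, +5 burnt)
  -> target ignites at step 5
Step 6: cell (3,3)='.' (+2 fires, +4 burnt)
Step 7: cell (3,3)='.' (+1 fires, +2 burnt)
Step 8: cell (3,3)='.' (+0 fires, +1 burnt)
  fire out at step 8

5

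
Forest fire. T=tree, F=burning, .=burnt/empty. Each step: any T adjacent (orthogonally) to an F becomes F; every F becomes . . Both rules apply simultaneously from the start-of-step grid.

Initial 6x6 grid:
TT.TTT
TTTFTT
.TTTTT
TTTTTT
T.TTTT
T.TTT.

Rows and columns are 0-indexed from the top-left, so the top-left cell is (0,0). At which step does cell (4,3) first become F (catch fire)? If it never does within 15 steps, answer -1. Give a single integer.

Step 1: cell (4,3)='T' (+4 fires, +1 burnt)
Step 2: cell (4,3)='T' (+6 fires, +4 burnt)
Step 3: cell (4,3)='F' (+8 fires, +6 burnt)
  -> target ignites at step 3
Step 4: cell (4,3)='.' (+6 fires, +8 burnt)
Step 5: cell (4,3)='.' (+4 fires, +6 burnt)
Step 6: cell (4,3)='.' (+1 fires, +4 burnt)
Step 7: cell (4,3)='.' (+1 fires, +1 burnt)
Step 8: cell (4,3)='.' (+0 fires, +1 burnt)
  fire out at step 8

3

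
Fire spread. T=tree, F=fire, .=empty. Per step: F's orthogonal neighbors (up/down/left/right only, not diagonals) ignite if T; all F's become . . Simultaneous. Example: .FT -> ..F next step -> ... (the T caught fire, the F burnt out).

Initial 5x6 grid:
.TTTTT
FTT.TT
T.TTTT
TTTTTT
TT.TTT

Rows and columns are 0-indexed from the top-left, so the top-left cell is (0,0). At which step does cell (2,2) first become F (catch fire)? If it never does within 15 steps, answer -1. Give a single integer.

Step 1: cell (2,2)='T' (+2 fires, +1 burnt)
Step 2: cell (2,2)='T' (+3 fires, +2 burnt)
Step 3: cell (2,2)='F' (+4 fires, +3 burnt)
  -> target ignites at step 3
Step 4: cell (2,2)='.' (+4 fires, +4 burnt)
Step 5: cell (2,2)='.' (+3 fires, +4 burnt)
Step 6: cell (2,2)='.' (+5 fires, +3 burnt)
Step 7: cell (2,2)='.' (+3 fires, +5 burnt)
Step 8: cell (2,2)='.' (+1 fires, +3 burnt)
Step 9: cell (2,2)='.' (+0 fires, +1 burnt)
  fire out at step 9

3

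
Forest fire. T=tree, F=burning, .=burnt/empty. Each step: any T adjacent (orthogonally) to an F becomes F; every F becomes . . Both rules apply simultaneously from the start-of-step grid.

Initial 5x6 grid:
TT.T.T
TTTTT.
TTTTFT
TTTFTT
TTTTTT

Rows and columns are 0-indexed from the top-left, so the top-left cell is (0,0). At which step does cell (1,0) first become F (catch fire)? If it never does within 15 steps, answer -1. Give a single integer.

Step 1: cell (1,0)='T' (+6 fires, +2 burnt)
Step 2: cell (1,0)='T' (+6 fires, +6 burnt)
Step 3: cell (1,0)='T' (+6 fires, +6 burnt)
Step 4: cell (1,0)='T' (+3 fires, +6 burnt)
Step 5: cell (1,0)='F' (+2 fires, +3 burnt)
  -> target ignites at step 5
Step 6: cell (1,0)='.' (+1 fires, +2 burnt)
Step 7: cell (1,0)='.' (+0 fires, +1 burnt)
  fire out at step 7

5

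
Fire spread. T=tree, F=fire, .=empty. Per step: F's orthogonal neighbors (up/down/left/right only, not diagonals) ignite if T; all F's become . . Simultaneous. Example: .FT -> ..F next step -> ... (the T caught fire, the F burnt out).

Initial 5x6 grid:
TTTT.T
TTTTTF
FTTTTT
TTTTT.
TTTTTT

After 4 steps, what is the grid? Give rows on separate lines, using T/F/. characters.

Step 1: 6 trees catch fire, 2 burn out
  TTTT.F
  FTTTF.
  .FTTTF
  FTTTT.
  TTTTTT
Step 2: 7 trees catch fire, 6 burn out
  FTTT..
  .FTF..
  ..FTF.
  .FTTT.
  FTTTTT
Step 3: 7 trees catch fire, 7 burn out
  .FTF..
  ..F...
  ...F..
  ..FTF.
  .FTTTT
Step 4: 4 trees catch fire, 7 burn out
  ..F...
  ......
  ......
  ...F..
  ..FTFT

..F...
......
......
...F..
..FTFT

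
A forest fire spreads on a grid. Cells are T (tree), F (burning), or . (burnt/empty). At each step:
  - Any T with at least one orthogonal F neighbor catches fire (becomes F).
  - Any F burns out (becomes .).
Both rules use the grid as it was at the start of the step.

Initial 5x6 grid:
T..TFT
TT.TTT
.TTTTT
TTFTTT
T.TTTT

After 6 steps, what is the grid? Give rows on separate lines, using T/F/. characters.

Step 1: 7 trees catch fire, 2 burn out
  T..F.F
  TT.TFT
  .TFTTT
  TF.FTT
  T.FTTT
Step 2: 8 trees catch fire, 7 burn out
  T.....
  TT.F.F
  .F.FFT
  F...FT
  T..FTT
Step 3: 5 trees catch fire, 8 burn out
  T.....
  TF....
  .....F
  .....F
  F...FT
Step 4: 2 trees catch fire, 5 burn out
  T.....
  F.....
  ......
  ......
  .....F
Step 5: 1 trees catch fire, 2 burn out
  F.....
  ......
  ......
  ......
  ......
Step 6: 0 trees catch fire, 1 burn out
  ......
  ......
  ......
  ......
  ......

......
......
......
......
......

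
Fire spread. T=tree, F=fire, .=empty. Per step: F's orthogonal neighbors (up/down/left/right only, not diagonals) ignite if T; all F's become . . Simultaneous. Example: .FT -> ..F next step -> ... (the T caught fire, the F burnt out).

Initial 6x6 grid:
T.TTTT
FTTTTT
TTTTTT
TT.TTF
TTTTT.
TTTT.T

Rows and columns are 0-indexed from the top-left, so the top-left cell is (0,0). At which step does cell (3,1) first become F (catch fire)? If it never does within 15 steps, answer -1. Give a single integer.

Step 1: cell (3,1)='T' (+5 fires, +2 burnt)
Step 2: cell (3,1)='T' (+7 fires, +5 burnt)
Step 3: cell (3,1)='F' (+9 fires, +7 burnt)
  -> target ignites at step 3
Step 4: cell (3,1)='.' (+6 fires, +9 burnt)
Step 5: cell (3,1)='.' (+2 fires, +6 burnt)
Step 6: cell (3,1)='.' (+0 fires, +2 burnt)
  fire out at step 6

3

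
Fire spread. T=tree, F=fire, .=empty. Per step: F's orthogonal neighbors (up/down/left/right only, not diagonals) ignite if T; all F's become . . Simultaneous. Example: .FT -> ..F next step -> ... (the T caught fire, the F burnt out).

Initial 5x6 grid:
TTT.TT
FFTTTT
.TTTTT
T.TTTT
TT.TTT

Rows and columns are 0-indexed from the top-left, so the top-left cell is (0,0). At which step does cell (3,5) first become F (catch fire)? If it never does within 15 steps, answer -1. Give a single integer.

Step 1: cell (3,5)='T' (+4 fires, +2 burnt)
Step 2: cell (3,5)='T' (+3 fires, +4 burnt)
Step 3: cell (3,5)='T' (+3 fires, +3 burnt)
Step 4: cell (3,5)='T' (+4 fires, +3 burnt)
Step 5: cell (3,5)='T' (+4 fires, +4 burnt)
Step 6: cell (3,5)='F' (+2 fires, +4 burnt)
  -> target ignites at step 6
Step 7: cell (3,5)='.' (+1 fires, +2 burnt)
Step 8: cell (3,5)='.' (+0 fires, +1 burnt)
  fire out at step 8

6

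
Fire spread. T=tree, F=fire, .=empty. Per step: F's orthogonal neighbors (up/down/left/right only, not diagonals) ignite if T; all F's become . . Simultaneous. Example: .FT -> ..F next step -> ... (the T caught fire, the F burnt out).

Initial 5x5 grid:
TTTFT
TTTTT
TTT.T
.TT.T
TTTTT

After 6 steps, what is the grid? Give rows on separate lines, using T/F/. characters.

Step 1: 3 trees catch fire, 1 burn out
  TTF.F
  TTTFT
  TTT.T
  .TT.T
  TTTTT
Step 2: 3 trees catch fire, 3 burn out
  TF...
  TTF.F
  TTT.T
  .TT.T
  TTTTT
Step 3: 4 trees catch fire, 3 burn out
  F....
  TF...
  TTF.F
  .TT.T
  TTTTT
Step 4: 4 trees catch fire, 4 burn out
  .....
  F....
  TF...
  .TF.F
  TTTTT
Step 5: 4 trees catch fire, 4 burn out
  .....
  .....
  F....
  .F...
  TTFTF
Step 6: 2 trees catch fire, 4 burn out
  .....
  .....
  .....
  .....
  TF.F.

.....
.....
.....
.....
TF.F.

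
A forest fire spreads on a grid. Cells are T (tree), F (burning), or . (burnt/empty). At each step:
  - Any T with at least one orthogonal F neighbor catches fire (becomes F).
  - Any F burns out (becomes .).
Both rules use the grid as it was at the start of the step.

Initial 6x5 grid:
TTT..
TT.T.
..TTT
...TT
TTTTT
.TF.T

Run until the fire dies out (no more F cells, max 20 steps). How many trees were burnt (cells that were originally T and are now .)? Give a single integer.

Step 1: +2 fires, +1 burnt (F count now 2)
Step 2: +2 fires, +2 burnt (F count now 2)
Step 3: +3 fires, +2 burnt (F count now 3)
Step 4: +3 fires, +3 burnt (F count now 3)
Step 5: +3 fires, +3 burnt (F count now 3)
Step 6: +0 fires, +3 burnt (F count now 0)
Fire out after step 6
Initially T: 18, now '.': 25
Total burnt (originally-T cells now '.'): 13

Answer: 13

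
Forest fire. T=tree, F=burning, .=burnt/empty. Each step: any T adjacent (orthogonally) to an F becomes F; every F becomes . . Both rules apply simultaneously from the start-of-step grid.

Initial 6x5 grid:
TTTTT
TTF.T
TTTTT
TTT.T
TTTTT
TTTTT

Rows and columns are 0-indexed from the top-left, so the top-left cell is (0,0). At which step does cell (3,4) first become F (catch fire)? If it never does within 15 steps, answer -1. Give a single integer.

Step 1: cell (3,4)='T' (+3 fires, +1 burnt)
Step 2: cell (3,4)='T' (+6 fires, +3 burnt)
Step 3: cell (3,4)='T' (+6 fires, +6 burnt)
Step 4: cell (3,4)='F' (+6 fires, +6 burnt)
  -> target ignites at step 4
Step 5: cell (3,4)='.' (+4 fires, +6 burnt)
Step 6: cell (3,4)='.' (+2 fires, +4 burnt)
Step 7: cell (3,4)='.' (+0 fires, +2 burnt)
  fire out at step 7

4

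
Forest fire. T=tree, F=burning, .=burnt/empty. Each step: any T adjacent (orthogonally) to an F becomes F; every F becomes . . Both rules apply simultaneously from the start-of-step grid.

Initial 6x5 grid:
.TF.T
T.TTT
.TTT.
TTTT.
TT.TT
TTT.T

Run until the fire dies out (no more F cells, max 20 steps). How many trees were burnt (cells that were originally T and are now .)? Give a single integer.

Answer: 20

Derivation:
Step 1: +2 fires, +1 burnt (F count now 2)
Step 2: +2 fires, +2 burnt (F count now 2)
Step 3: +4 fires, +2 burnt (F count now 4)
Step 4: +3 fires, +4 burnt (F count now 3)
Step 5: +3 fires, +3 burnt (F count now 3)
Step 6: +3 fires, +3 burnt (F count now 3)
Step 7: +3 fires, +3 burnt (F count now 3)
Step 8: +0 fires, +3 burnt (F count now 0)
Fire out after step 8
Initially T: 21, now '.': 29
Total burnt (originally-T cells now '.'): 20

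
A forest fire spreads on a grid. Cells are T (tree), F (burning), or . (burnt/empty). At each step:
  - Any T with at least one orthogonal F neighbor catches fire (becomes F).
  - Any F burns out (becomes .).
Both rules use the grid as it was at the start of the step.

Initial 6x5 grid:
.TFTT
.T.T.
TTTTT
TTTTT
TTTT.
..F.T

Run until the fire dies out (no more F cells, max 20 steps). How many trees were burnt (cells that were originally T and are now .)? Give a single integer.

Step 1: +3 fires, +2 burnt (F count now 3)
Step 2: +6 fires, +3 burnt (F count now 6)
Step 3: +6 fires, +6 burnt (F count now 6)
Step 4: +4 fires, +6 burnt (F count now 4)
Step 5: +0 fires, +4 burnt (F count now 0)
Fire out after step 5
Initially T: 20, now '.': 29
Total burnt (originally-T cells now '.'): 19

Answer: 19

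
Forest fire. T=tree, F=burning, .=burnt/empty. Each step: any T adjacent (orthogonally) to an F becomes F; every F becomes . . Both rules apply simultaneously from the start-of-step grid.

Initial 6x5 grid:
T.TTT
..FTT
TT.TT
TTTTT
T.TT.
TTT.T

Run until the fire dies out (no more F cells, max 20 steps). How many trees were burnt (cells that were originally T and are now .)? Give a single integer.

Answer: 20

Derivation:
Step 1: +2 fires, +1 burnt (F count now 2)
Step 2: +3 fires, +2 burnt (F count now 3)
Step 3: +3 fires, +3 burnt (F count now 3)
Step 4: +3 fires, +3 burnt (F count now 3)
Step 5: +2 fires, +3 burnt (F count now 2)
Step 6: +3 fires, +2 burnt (F count now 3)
Step 7: +3 fires, +3 burnt (F count now 3)
Step 8: +1 fires, +3 burnt (F count now 1)
Step 9: +0 fires, +1 burnt (F count now 0)
Fire out after step 9
Initially T: 22, now '.': 28
Total burnt (originally-T cells now '.'): 20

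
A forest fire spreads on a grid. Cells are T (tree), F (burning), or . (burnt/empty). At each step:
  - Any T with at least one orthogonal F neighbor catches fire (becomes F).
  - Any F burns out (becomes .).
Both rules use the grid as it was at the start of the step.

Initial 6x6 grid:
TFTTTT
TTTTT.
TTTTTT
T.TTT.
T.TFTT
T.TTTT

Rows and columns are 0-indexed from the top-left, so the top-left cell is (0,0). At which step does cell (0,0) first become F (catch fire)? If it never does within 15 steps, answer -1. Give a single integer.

Step 1: cell (0,0)='F' (+7 fires, +2 burnt)
  -> target ignites at step 1
Step 2: cell (0,0)='.' (+10 fires, +7 burnt)
Step 3: cell (0,0)='.' (+6 fires, +10 burnt)
Step 4: cell (0,0)='.' (+4 fires, +6 burnt)
Step 5: cell (0,0)='.' (+1 fires, +4 burnt)
Step 6: cell (0,0)='.' (+1 fires, +1 burnt)
Step 7: cell (0,0)='.' (+0 fires, +1 burnt)
  fire out at step 7

1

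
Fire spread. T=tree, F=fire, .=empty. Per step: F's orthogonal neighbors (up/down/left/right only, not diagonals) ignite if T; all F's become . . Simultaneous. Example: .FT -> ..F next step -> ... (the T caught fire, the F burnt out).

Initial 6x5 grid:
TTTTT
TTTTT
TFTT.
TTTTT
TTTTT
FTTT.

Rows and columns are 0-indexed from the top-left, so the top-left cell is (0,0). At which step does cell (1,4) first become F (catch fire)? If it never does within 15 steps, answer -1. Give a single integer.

Step 1: cell (1,4)='T' (+6 fires, +2 burnt)
Step 2: cell (1,4)='T' (+8 fires, +6 burnt)
Step 3: cell (1,4)='T' (+6 fires, +8 burnt)
Step 4: cell (1,4)='F' (+4 fires, +6 burnt)
  -> target ignites at step 4
Step 5: cell (1,4)='.' (+2 fires, +4 burnt)
Step 6: cell (1,4)='.' (+0 fires, +2 burnt)
  fire out at step 6

4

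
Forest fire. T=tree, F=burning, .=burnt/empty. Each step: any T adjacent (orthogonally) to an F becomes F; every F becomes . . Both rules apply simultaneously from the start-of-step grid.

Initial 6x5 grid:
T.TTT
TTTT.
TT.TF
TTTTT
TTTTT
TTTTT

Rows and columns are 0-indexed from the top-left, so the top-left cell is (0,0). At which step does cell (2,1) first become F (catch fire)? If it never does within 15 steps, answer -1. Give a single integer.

Step 1: cell (2,1)='T' (+2 fires, +1 burnt)
Step 2: cell (2,1)='T' (+3 fires, +2 burnt)
Step 3: cell (2,1)='T' (+5 fires, +3 burnt)
Step 4: cell (2,1)='T' (+6 fires, +5 burnt)
Step 5: cell (2,1)='F' (+5 fires, +6 burnt)
  -> target ignites at step 5
Step 6: cell (2,1)='.' (+4 fires, +5 burnt)
Step 7: cell (2,1)='.' (+1 fires, +4 burnt)
Step 8: cell (2,1)='.' (+0 fires, +1 burnt)
  fire out at step 8

5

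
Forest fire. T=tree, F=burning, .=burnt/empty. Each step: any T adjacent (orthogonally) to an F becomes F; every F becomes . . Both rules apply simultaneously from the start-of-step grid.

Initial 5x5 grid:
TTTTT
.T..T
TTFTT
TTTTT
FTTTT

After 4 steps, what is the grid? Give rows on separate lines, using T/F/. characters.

Step 1: 5 trees catch fire, 2 burn out
  TTTTT
  .T..T
  TF.FT
  FTFTT
  .FTTT
Step 2: 6 trees catch fire, 5 burn out
  TTTTT
  .F..T
  F...F
  .F.FT
  ..FTT
Step 3: 4 trees catch fire, 6 burn out
  TFTTT
  ....F
  .....
  ....F
  ...FT
Step 4: 4 trees catch fire, 4 burn out
  F.FTF
  .....
  .....
  .....
  ....F

F.FTF
.....
.....
.....
....F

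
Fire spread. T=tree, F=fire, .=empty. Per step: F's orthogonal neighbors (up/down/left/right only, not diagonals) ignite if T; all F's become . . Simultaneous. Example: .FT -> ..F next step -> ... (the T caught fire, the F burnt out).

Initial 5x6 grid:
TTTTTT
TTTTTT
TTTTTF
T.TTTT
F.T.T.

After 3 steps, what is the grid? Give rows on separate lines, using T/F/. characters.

Step 1: 4 trees catch fire, 2 burn out
  TTTTTT
  TTTTTF
  TTTTF.
  F.TTTF
  ..T.T.
Step 2: 5 trees catch fire, 4 burn out
  TTTTTF
  TTTTF.
  FTTF..
  ..TTF.
  ..T.T.
Step 3: 7 trees catch fire, 5 burn out
  TTTTF.
  FTTF..
  .FF...
  ..TF..
  ..T.F.

TTTTF.
FTTF..
.FF...
..TF..
..T.F.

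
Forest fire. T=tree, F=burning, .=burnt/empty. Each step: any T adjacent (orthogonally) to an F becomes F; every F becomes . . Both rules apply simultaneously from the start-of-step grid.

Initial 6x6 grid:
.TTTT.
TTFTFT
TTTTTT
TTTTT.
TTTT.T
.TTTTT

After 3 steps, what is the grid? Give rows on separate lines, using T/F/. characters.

Step 1: 7 trees catch fire, 2 burn out
  .TFTF.
  TF.F.F
  TTFTFT
  TTTTT.
  TTTT.T
  .TTTTT
Step 2: 8 trees catch fire, 7 burn out
  .F.F..
  F.....
  TF.F.F
  TTFTF.
  TTTT.T
  .TTTTT
Step 3: 4 trees catch fire, 8 burn out
  ......
  ......
  F.....
  TF.F..
  TTFT.T
  .TTTTT

......
......
F.....
TF.F..
TTFT.T
.TTTTT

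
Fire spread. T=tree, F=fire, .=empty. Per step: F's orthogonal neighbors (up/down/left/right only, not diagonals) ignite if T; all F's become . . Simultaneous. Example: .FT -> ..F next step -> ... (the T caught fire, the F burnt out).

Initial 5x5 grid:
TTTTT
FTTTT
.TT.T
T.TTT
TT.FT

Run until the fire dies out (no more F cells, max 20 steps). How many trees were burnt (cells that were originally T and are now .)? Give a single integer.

Step 1: +4 fires, +2 burnt (F count now 4)
Step 2: +5 fires, +4 burnt (F count now 5)
Step 3: +4 fires, +5 burnt (F count now 4)
Step 4: +2 fires, +4 burnt (F count now 2)
Step 5: +1 fires, +2 burnt (F count now 1)
Step 6: +0 fires, +1 burnt (F count now 0)
Fire out after step 6
Initially T: 19, now '.': 22
Total burnt (originally-T cells now '.'): 16

Answer: 16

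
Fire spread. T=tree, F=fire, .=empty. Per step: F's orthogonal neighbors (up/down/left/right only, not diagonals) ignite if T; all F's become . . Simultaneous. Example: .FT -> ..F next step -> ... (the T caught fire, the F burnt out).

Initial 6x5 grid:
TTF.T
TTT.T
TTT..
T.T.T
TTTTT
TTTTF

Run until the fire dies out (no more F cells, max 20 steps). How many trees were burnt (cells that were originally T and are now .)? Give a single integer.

Answer: 20

Derivation:
Step 1: +4 fires, +2 burnt (F count now 4)
Step 2: +6 fires, +4 burnt (F count now 6)
Step 3: +5 fires, +6 burnt (F count now 5)
Step 4: +3 fires, +5 burnt (F count now 3)
Step 5: +2 fires, +3 burnt (F count now 2)
Step 6: +0 fires, +2 burnt (F count now 0)
Fire out after step 6
Initially T: 22, now '.': 28
Total burnt (originally-T cells now '.'): 20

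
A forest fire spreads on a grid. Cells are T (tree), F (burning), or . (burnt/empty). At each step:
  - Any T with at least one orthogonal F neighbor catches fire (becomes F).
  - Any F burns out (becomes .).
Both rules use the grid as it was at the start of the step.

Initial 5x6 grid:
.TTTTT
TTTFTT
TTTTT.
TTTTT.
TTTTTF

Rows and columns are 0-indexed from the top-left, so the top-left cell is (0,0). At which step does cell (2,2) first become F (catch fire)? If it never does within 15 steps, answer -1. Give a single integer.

Step 1: cell (2,2)='T' (+5 fires, +2 burnt)
Step 2: cell (2,2)='F' (+9 fires, +5 burnt)
  -> target ignites at step 2
Step 3: cell (2,2)='.' (+6 fires, +9 burnt)
Step 4: cell (2,2)='.' (+3 fires, +6 burnt)
Step 5: cell (2,2)='.' (+2 fires, +3 burnt)
Step 6: cell (2,2)='.' (+0 fires, +2 burnt)
  fire out at step 6

2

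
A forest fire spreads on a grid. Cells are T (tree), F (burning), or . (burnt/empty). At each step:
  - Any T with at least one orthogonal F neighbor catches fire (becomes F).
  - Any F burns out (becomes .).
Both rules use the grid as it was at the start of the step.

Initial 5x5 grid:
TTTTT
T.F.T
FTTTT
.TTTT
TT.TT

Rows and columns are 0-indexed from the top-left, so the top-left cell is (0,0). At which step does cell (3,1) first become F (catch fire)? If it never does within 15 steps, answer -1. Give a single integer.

Step 1: cell (3,1)='T' (+4 fires, +2 burnt)
Step 2: cell (3,1)='F' (+6 fires, +4 burnt)
  -> target ignites at step 2
Step 3: cell (3,1)='.' (+4 fires, +6 burnt)
Step 4: cell (3,1)='.' (+4 fires, +4 burnt)
Step 5: cell (3,1)='.' (+1 fires, +4 burnt)
Step 6: cell (3,1)='.' (+0 fires, +1 burnt)
  fire out at step 6

2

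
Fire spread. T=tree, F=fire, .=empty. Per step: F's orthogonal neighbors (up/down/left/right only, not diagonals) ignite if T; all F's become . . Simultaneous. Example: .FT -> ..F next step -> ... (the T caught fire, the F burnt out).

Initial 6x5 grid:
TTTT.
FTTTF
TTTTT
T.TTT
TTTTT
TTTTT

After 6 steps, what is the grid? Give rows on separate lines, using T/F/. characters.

Step 1: 5 trees catch fire, 2 burn out
  FTTT.
  .FTF.
  FTTTF
  T.TTT
  TTTTT
  TTTTT
Step 2: 7 trees catch fire, 5 burn out
  .FTF.
  ..F..
  .FTF.
  F.TTF
  TTTTT
  TTTTT
Step 3: 5 trees catch fire, 7 burn out
  ..F..
  .....
  ..F..
  ..TF.
  FTTTF
  TTTTT
Step 4: 5 trees catch fire, 5 burn out
  .....
  .....
  .....
  ..F..
  .FTF.
  FTTTF
Step 5: 3 trees catch fire, 5 burn out
  .....
  .....
  .....
  .....
  ..F..
  .FTF.
Step 6: 1 trees catch fire, 3 burn out
  .....
  .....
  .....
  .....
  .....
  ..F..

.....
.....
.....
.....
.....
..F..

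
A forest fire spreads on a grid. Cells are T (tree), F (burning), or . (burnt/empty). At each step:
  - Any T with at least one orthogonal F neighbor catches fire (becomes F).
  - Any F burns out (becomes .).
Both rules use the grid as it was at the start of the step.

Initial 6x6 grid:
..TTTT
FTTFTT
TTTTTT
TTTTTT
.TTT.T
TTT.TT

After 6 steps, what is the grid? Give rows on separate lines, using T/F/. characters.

Step 1: 6 trees catch fire, 2 burn out
  ..TFTT
  .FF.FT
  FTTFTT
  TTTTTT
  .TTT.T
  TTT.TT
Step 2: 8 trees catch fire, 6 burn out
  ..F.FT
  .....F
  .FF.FT
  FTTFTT
  .TTT.T
  TTT.TT
Step 3: 6 trees catch fire, 8 burn out
  .....F
  ......
  .....F
  .FF.FT
  .TTF.T
  TTT.TT
Step 4: 3 trees catch fire, 6 burn out
  ......
  ......
  ......
  .....F
  .FF..T
  TTT.TT
Step 5: 3 trees catch fire, 3 burn out
  ......
  ......
  ......
  ......
  .....F
  TFF.TT
Step 6: 2 trees catch fire, 3 burn out
  ......
  ......
  ......
  ......
  ......
  F...TF

......
......
......
......
......
F...TF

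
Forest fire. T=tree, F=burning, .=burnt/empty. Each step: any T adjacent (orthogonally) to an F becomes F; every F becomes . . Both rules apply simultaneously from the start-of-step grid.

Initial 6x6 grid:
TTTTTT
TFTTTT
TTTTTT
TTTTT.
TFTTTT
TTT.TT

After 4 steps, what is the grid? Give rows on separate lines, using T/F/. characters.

Step 1: 8 trees catch fire, 2 burn out
  TFTTTT
  F.FTTT
  TFTTTT
  TFTTT.
  F.FTTT
  TFT.TT
Step 2: 10 trees catch fire, 8 burn out
  F.FTTT
  ...FTT
  F.FTTT
  F.FTT.
  ...FTT
  F.F.TT
Step 3: 5 trees catch fire, 10 burn out
  ...FTT
  ....FT
  ...FTT
  ...FT.
  ....FT
  ....TT
Step 4: 6 trees catch fire, 5 burn out
  ....FT
  .....F
  ....FT
  ....F.
  .....F
  ....FT

....FT
.....F
....FT
....F.
.....F
....FT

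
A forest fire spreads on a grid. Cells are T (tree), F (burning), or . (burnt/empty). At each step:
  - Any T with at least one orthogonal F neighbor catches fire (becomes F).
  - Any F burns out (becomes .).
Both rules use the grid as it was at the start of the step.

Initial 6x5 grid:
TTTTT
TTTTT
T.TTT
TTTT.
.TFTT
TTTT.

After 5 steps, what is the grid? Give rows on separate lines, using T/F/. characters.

Step 1: 4 trees catch fire, 1 burn out
  TTTTT
  TTTTT
  T.TTT
  TTFT.
  .F.FT
  TTFT.
Step 2: 6 trees catch fire, 4 burn out
  TTTTT
  TTTTT
  T.FTT
  TF.F.
  ....F
  TF.F.
Step 3: 4 trees catch fire, 6 burn out
  TTTTT
  TTFTT
  T..FT
  F....
  .....
  F....
Step 4: 5 trees catch fire, 4 burn out
  TTFTT
  TF.FT
  F...F
  .....
  .....
  .....
Step 5: 4 trees catch fire, 5 burn out
  TF.FT
  F...F
  .....
  .....
  .....
  .....

TF.FT
F...F
.....
.....
.....
.....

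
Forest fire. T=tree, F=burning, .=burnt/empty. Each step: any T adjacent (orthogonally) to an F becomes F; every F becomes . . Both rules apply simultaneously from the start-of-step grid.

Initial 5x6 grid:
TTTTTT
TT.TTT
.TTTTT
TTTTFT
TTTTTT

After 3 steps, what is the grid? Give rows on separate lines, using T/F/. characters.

Step 1: 4 trees catch fire, 1 burn out
  TTTTTT
  TT.TTT
  .TTTFT
  TTTF.F
  TTTTFT
Step 2: 6 trees catch fire, 4 burn out
  TTTTTT
  TT.TFT
  .TTF.F
  TTF...
  TTTF.F
Step 3: 6 trees catch fire, 6 burn out
  TTTTFT
  TT.F.F
  .TF...
  TF....
  TTF...

TTTTFT
TT.F.F
.TF...
TF....
TTF...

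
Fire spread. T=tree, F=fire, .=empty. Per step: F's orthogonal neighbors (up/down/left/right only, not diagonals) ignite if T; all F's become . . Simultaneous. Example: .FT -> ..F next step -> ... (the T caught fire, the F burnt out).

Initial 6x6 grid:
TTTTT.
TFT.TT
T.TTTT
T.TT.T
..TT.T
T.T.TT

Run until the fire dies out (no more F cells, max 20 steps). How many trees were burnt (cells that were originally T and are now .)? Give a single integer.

Answer: 24

Derivation:
Step 1: +3 fires, +1 burnt (F count now 3)
Step 2: +4 fires, +3 burnt (F count now 4)
Step 3: +4 fires, +4 burnt (F count now 4)
Step 4: +4 fires, +4 burnt (F count now 4)
Step 5: +4 fires, +4 burnt (F count now 4)
Step 6: +2 fires, +4 burnt (F count now 2)
Step 7: +1 fires, +2 burnt (F count now 1)
Step 8: +1 fires, +1 burnt (F count now 1)
Step 9: +1 fires, +1 burnt (F count now 1)
Step 10: +0 fires, +1 burnt (F count now 0)
Fire out after step 10
Initially T: 25, now '.': 35
Total burnt (originally-T cells now '.'): 24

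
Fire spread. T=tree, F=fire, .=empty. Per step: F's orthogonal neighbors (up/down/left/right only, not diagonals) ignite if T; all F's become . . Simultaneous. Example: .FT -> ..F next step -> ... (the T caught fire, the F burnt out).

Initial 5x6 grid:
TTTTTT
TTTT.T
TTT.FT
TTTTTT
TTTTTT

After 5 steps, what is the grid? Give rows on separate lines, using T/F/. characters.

Step 1: 2 trees catch fire, 1 burn out
  TTTTTT
  TTTT.T
  TTT..F
  TTTTFT
  TTTTTT
Step 2: 4 trees catch fire, 2 burn out
  TTTTTT
  TTTT.F
  TTT...
  TTTF.F
  TTTTFT
Step 3: 4 trees catch fire, 4 burn out
  TTTTTF
  TTTT..
  TTT...
  TTF...
  TTTF.F
Step 4: 4 trees catch fire, 4 burn out
  TTTTF.
  TTTT..
  TTF...
  TF....
  TTF...
Step 5: 5 trees catch fire, 4 burn out
  TTTF..
  TTFT..
  TF....
  F.....
  TF....

TTTF..
TTFT..
TF....
F.....
TF....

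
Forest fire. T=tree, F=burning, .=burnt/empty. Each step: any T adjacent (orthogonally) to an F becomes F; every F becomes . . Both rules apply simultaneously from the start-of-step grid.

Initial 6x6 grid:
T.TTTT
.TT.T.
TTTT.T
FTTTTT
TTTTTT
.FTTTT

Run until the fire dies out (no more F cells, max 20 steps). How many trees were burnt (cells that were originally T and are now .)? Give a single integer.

Answer: 27

Derivation:
Step 1: +5 fires, +2 burnt (F count now 5)
Step 2: +4 fires, +5 burnt (F count now 4)
Step 3: +5 fires, +4 burnt (F count now 5)
Step 4: +5 fires, +5 burnt (F count now 5)
Step 5: +3 fires, +5 burnt (F count now 3)
Step 6: +2 fires, +3 burnt (F count now 2)
Step 7: +1 fires, +2 burnt (F count now 1)
Step 8: +2 fires, +1 burnt (F count now 2)
Step 9: +0 fires, +2 burnt (F count now 0)
Fire out after step 9
Initially T: 28, now '.': 35
Total burnt (originally-T cells now '.'): 27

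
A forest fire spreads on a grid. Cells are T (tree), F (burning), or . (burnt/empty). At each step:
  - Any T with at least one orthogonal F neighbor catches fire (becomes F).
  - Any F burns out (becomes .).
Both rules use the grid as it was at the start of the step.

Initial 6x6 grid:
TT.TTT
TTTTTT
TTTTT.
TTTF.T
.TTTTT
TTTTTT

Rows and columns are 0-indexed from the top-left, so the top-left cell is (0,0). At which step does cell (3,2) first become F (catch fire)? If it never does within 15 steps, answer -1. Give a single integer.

Step 1: cell (3,2)='F' (+3 fires, +1 burnt)
  -> target ignites at step 1
Step 2: cell (3,2)='.' (+7 fires, +3 burnt)
Step 3: cell (3,2)='.' (+9 fires, +7 burnt)
Step 4: cell (3,2)='.' (+7 fires, +9 burnt)
Step 5: cell (3,2)='.' (+4 fires, +7 burnt)
Step 6: cell (3,2)='.' (+1 fires, +4 burnt)
Step 7: cell (3,2)='.' (+0 fires, +1 burnt)
  fire out at step 7

1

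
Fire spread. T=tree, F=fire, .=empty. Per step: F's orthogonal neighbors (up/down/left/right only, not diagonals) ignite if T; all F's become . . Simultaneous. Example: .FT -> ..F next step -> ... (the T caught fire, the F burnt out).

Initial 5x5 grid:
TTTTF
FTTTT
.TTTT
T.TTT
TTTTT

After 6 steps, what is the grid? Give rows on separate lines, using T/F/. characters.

Step 1: 4 trees catch fire, 2 burn out
  FTTF.
  .FTTF
  .TTTT
  T.TTT
  TTTTT
Step 2: 6 trees catch fire, 4 burn out
  .FF..
  ..FF.
  .FTTF
  T.TTT
  TTTTT
Step 3: 3 trees catch fire, 6 burn out
  .....
  .....
  ..FF.
  T.TTF
  TTTTT
Step 4: 3 trees catch fire, 3 burn out
  .....
  .....
  .....
  T.FF.
  TTTTF
Step 5: 2 trees catch fire, 3 burn out
  .....
  .....
  .....
  T....
  TTFF.
Step 6: 1 trees catch fire, 2 burn out
  .....
  .....
  .....
  T....
  TF...

.....
.....
.....
T....
TF...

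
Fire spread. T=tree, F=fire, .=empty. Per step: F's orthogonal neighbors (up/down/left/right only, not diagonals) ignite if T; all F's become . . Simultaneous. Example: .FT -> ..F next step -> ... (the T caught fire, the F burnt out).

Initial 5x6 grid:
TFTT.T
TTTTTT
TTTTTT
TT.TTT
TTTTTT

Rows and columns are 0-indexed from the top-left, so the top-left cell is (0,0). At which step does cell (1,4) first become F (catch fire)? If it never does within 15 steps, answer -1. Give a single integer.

Step 1: cell (1,4)='T' (+3 fires, +1 burnt)
Step 2: cell (1,4)='T' (+4 fires, +3 burnt)
Step 3: cell (1,4)='T' (+4 fires, +4 burnt)
Step 4: cell (1,4)='F' (+4 fires, +4 burnt)
  -> target ignites at step 4
Step 5: cell (1,4)='.' (+5 fires, +4 burnt)
Step 6: cell (1,4)='.' (+4 fires, +5 burnt)
Step 7: cell (1,4)='.' (+2 fires, +4 burnt)
Step 8: cell (1,4)='.' (+1 fires, +2 burnt)
Step 9: cell (1,4)='.' (+0 fires, +1 burnt)
  fire out at step 9

4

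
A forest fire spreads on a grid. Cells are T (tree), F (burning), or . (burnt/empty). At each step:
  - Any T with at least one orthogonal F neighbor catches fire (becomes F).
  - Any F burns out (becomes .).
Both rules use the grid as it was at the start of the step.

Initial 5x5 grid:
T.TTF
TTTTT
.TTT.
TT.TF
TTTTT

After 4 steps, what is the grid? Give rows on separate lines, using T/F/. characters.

Step 1: 4 trees catch fire, 2 burn out
  T.TF.
  TTTTF
  .TTT.
  TT.F.
  TTTTF
Step 2: 4 trees catch fire, 4 burn out
  T.F..
  TTTF.
  .TTF.
  TT...
  TTTF.
Step 3: 3 trees catch fire, 4 burn out
  T....
  TTF..
  .TF..
  TT...
  TTF..
Step 4: 3 trees catch fire, 3 burn out
  T....
  TF...
  .F...
  TT...
  TF...

T....
TF...
.F...
TT...
TF...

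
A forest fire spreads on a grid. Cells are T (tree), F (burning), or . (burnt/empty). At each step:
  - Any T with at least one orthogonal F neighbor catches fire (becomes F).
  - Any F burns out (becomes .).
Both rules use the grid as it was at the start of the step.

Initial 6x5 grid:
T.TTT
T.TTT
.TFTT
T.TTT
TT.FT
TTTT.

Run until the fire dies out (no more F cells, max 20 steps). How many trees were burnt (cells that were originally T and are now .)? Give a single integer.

Step 1: +7 fires, +2 burnt (F count now 7)
Step 2: +5 fires, +7 burnt (F count now 5)
Step 3: +3 fires, +5 burnt (F count now 3)
Step 4: +3 fires, +3 burnt (F count now 3)
Step 5: +1 fires, +3 burnt (F count now 1)
Step 6: +1 fires, +1 burnt (F count now 1)
Step 7: +0 fires, +1 burnt (F count now 0)
Fire out after step 7
Initially T: 22, now '.': 28
Total burnt (originally-T cells now '.'): 20

Answer: 20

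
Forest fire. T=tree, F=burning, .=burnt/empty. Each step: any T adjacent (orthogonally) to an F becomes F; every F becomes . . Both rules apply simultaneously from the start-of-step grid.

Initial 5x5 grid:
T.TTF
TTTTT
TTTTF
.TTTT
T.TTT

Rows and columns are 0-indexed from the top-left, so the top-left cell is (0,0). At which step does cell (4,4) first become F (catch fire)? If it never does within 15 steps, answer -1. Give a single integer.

Step 1: cell (4,4)='T' (+4 fires, +2 burnt)
Step 2: cell (4,4)='F' (+5 fires, +4 burnt)
  -> target ignites at step 2
Step 3: cell (4,4)='.' (+4 fires, +5 burnt)
Step 4: cell (4,4)='.' (+4 fires, +4 burnt)
Step 5: cell (4,4)='.' (+1 fires, +4 burnt)
Step 6: cell (4,4)='.' (+1 fires, +1 burnt)
Step 7: cell (4,4)='.' (+0 fires, +1 burnt)
  fire out at step 7

2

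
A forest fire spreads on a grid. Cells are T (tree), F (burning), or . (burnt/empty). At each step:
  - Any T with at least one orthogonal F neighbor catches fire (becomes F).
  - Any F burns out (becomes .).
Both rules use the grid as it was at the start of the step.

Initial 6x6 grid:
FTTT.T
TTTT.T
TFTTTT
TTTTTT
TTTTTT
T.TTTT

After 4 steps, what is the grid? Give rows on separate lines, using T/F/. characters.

Step 1: 6 trees catch fire, 2 burn out
  .FTT.T
  FFTT.T
  F.FTTT
  TFTTTT
  TTTTTT
  T.TTTT
Step 2: 6 trees catch fire, 6 burn out
  ..FT.T
  ..FT.T
  ...FTT
  F.FTTT
  TFTTTT
  T.TTTT
Step 3: 6 trees catch fire, 6 burn out
  ...F.T
  ...F.T
  ....FT
  ...FTT
  F.FTTT
  T.TTTT
Step 4: 5 trees catch fire, 6 burn out
  .....T
  .....T
  .....F
  ....FT
  ...FTT
  F.FTTT

.....T
.....T
.....F
....FT
...FTT
F.FTTT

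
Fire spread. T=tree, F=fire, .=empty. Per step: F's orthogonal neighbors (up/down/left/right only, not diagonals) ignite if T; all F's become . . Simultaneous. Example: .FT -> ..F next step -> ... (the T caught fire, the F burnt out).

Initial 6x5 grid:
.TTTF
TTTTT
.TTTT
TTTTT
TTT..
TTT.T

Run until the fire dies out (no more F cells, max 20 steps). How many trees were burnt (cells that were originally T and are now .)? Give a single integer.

Step 1: +2 fires, +1 burnt (F count now 2)
Step 2: +3 fires, +2 burnt (F count now 3)
Step 3: +4 fires, +3 burnt (F count now 4)
Step 4: +3 fires, +4 burnt (F count now 3)
Step 5: +3 fires, +3 burnt (F count now 3)
Step 6: +2 fires, +3 burnt (F count now 2)
Step 7: +3 fires, +2 burnt (F count now 3)
Step 8: +2 fires, +3 burnt (F count now 2)
Step 9: +1 fires, +2 burnt (F count now 1)
Step 10: +0 fires, +1 burnt (F count now 0)
Fire out after step 10
Initially T: 24, now '.': 29
Total burnt (originally-T cells now '.'): 23

Answer: 23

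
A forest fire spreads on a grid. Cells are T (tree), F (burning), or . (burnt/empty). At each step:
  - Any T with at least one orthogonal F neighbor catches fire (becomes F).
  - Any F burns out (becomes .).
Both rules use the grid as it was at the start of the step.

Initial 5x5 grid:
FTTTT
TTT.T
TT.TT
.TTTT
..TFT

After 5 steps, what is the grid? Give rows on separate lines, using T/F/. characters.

Step 1: 5 trees catch fire, 2 burn out
  .FTTT
  FTT.T
  TT.TT
  .TTFT
  ..F.F
Step 2: 6 trees catch fire, 5 burn out
  ..FTT
  .FT.T
  FT.FT
  .TF.F
  .....
Step 3: 5 trees catch fire, 6 burn out
  ...FT
  ..F.T
  .F..F
  .F...
  .....
Step 4: 2 trees catch fire, 5 burn out
  ....F
  ....F
  .....
  .....
  .....
Step 5: 0 trees catch fire, 2 burn out
  .....
  .....
  .....
  .....
  .....

.....
.....
.....
.....
.....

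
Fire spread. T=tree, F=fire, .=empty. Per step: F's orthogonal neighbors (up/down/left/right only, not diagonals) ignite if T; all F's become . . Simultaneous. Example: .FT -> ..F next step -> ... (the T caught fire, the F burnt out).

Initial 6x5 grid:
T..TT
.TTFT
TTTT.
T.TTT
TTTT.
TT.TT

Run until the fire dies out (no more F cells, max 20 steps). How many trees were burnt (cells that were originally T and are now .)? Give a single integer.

Answer: 21

Derivation:
Step 1: +4 fires, +1 burnt (F count now 4)
Step 2: +4 fires, +4 burnt (F count now 4)
Step 3: +4 fires, +4 burnt (F count now 4)
Step 4: +3 fires, +4 burnt (F count now 3)
Step 5: +3 fires, +3 burnt (F count now 3)
Step 6: +2 fires, +3 burnt (F count now 2)
Step 7: +1 fires, +2 burnt (F count now 1)
Step 8: +0 fires, +1 burnt (F count now 0)
Fire out after step 8
Initially T: 22, now '.': 29
Total burnt (originally-T cells now '.'): 21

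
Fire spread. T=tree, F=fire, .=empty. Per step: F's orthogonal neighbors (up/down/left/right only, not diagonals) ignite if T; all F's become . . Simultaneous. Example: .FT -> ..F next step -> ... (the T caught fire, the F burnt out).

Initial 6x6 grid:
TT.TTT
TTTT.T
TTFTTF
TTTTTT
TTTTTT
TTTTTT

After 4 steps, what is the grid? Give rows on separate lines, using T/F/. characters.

Step 1: 7 trees catch fire, 2 burn out
  TT.TTT
  TTFT.F
  TF.FF.
  TTFTTF
  TTTTTT
  TTTTTT
Step 2: 9 trees catch fire, 7 burn out
  TT.TTF
  TF.F..
  F.....
  TF.FF.
  TTFTTF
  TTTTTT
Step 3: 10 trees catch fire, 9 burn out
  TF.FF.
  F.....
  ......
  F.....
  TF.FF.
  TTFTTF
Step 4: 5 trees catch fire, 10 burn out
  F.....
  ......
  ......
  ......
  F.....
  TF.FF.

F.....
......
......
......
F.....
TF.FF.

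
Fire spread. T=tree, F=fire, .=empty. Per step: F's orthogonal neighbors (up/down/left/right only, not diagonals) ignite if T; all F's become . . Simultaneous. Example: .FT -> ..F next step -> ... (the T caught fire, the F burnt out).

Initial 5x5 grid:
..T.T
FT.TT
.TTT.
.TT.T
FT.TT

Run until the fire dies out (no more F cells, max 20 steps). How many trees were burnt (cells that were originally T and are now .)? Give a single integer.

Step 1: +2 fires, +2 burnt (F count now 2)
Step 2: +2 fires, +2 burnt (F count now 2)
Step 3: +2 fires, +2 burnt (F count now 2)
Step 4: +1 fires, +2 burnt (F count now 1)
Step 5: +1 fires, +1 burnt (F count now 1)
Step 6: +1 fires, +1 burnt (F count now 1)
Step 7: +1 fires, +1 burnt (F count now 1)
Step 8: +0 fires, +1 burnt (F count now 0)
Fire out after step 8
Initially T: 14, now '.': 21
Total burnt (originally-T cells now '.'): 10

Answer: 10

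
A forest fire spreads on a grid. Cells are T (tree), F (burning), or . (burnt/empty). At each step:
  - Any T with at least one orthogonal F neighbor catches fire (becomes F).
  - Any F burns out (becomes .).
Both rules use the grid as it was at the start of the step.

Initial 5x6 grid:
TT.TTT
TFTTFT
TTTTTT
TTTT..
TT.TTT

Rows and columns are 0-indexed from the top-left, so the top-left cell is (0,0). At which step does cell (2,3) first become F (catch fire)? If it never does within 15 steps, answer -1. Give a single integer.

Step 1: cell (2,3)='T' (+8 fires, +2 burnt)
Step 2: cell (2,3)='F' (+8 fires, +8 burnt)
  -> target ignites at step 2
Step 3: cell (2,3)='.' (+4 fires, +8 burnt)
Step 4: cell (2,3)='.' (+2 fires, +4 burnt)
Step 5: cell (2,3)='.' (+1 fires, +2 burnt)
Step 6: cell (2,3)='.' (+1 fires, +1 burnt)
Step 7: cell (2,3)='.' (+0 fires, +1 burnt)
  fire out at step 7

2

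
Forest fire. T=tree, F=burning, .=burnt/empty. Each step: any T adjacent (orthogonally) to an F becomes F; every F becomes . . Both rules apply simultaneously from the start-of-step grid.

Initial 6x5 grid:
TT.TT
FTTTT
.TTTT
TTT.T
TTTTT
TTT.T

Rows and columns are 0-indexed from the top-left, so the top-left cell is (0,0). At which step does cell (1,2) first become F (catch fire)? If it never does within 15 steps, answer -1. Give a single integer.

Step 1: cell (1,2)='T' (+2 fires, +1 burnt)
Step 2: cell (1,2)='F' (+3 fires, +2 burnt)
  -> target ignites at step 2
Step 3: cell (1,2)='.' (+3 fires, +3 burnt)
Step 4: cell (1,2)='.' (+6 fires, +3 burnt)
Step 5: cell (1,2)='.' (+5 fires, +6 burnt)
Step 6: cell (1,2)='.' (+4 fires, +5 burnt)
Step 7: cell (1,2)='.' (+1 fires, +4 burnt)
Step 8: cell (1,2)='.' (+1 fires, +1 burnt)
Step 9: cell (1,2)='.' (+0 fires, +1 burnt)
  fire out at step 9

2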